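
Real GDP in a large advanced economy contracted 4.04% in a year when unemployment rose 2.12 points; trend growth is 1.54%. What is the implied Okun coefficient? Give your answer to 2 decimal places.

β ≈ 2.63

Growth form: g_Y = g_Y* - β × Δu, so β = (g_Y* - g_Y)/Δu.
β = (1.54 + 4.04)/2.12 = 5.58/2.12 = 2.63.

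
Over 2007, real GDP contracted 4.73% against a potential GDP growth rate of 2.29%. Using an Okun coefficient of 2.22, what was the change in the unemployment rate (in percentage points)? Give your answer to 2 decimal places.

3.16 percentage points

Growth-rate Okun's law: g_Y = g_Y* - β × Δu, so Δu = (g_Y* - g_Y)/β.
Δu = (2.29 + 4.73)/2.22 = 7.02/2.22 = 3.16 percentage points.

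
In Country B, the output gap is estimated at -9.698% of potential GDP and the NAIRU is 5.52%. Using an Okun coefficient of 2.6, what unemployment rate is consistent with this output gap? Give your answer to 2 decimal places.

From Okun's law, u - u* = -(output gap)/β = -(-9.698)/2.6 = 3.73 points.
So u = 5.52 + 3.73 = 9.25%.

9.25%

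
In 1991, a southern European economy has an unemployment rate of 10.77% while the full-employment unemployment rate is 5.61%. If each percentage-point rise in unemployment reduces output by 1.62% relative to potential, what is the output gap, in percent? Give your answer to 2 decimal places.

The unemployment gap is 10.77 - 5.61 = 5.16 percentage points.
Okun's law gives an output gap of -1.62 × 5.16 = -8.3592%, i.e. 8.36% below potential.

-8.36%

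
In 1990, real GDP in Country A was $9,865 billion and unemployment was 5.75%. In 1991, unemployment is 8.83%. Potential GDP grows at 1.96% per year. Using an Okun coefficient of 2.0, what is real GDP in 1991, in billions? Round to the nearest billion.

$9,451 billion

Δu = 8.83 - 5.75 = 3.08 points.
Okun's law (growth form): g_Y = g_Y* - β × Δu = 1.96 - 2.0 × (3.08) = 1.96 - 6.16 = -4.2%.
Real GDP in the next year = 9865 × (1 - 4.2/100) = 9865 × 0.958 ≈ 9451 billion.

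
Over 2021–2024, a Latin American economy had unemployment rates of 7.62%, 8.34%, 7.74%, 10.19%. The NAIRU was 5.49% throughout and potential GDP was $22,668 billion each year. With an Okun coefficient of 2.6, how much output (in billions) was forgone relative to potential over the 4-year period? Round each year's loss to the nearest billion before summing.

Year 2021: gap = -2.6 × (7.62 - 5.49) = -5.538%, loss ≈ 22668 × 5.538/100 ≈ 1255.
Year 2022: gap = -2.6 × (8.34 - 5.49) = -7.41%, loss ≈ 22668 × 7.41/100 ≈ 1680.
Year 2023: gap = -2.6 × (7.74 - 5.49) = -5.85%, loss ≈ 22668 × 5.85/100 ≈ 1326.
Year 2024: gap = -2.6 × (10.19 - 5.49) = -12.22%, loss ≈ 22668 × 12.22/100 ≈ 2770.
Total lost output = 1255 + 1680 + 1326 + 2770 = 7031 billion.

$7,031 billion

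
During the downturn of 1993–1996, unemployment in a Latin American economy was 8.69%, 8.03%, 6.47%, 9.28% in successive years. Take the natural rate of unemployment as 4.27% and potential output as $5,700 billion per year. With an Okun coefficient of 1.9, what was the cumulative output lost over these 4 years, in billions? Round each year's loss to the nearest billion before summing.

Year 1993: gap = -1.9 × (8.69 - 4.27) = -8.398%, loss ≈ 5700 × 8.398/100 ≈ 479.
Year 1994: gap = -1.9 × (8.03 - 4.27) = -7.144%, loss ≈ 5700 × 7.144/100 ≈ 407.
Year 1995: gap = -1.9 × (6.47 - 4.27) = -4.18%, loss ≈ 5700 × 4.18/100 ≈ 238.
Year 1996: gap = -1.9 × (9.28 - 4.27) = -9.519%, loss ≈ 5700 × 9.519/100 ≈ 543.
Total lost output = 479 + 407 + 238 + 543 = 1667 billion.

$1,667 billion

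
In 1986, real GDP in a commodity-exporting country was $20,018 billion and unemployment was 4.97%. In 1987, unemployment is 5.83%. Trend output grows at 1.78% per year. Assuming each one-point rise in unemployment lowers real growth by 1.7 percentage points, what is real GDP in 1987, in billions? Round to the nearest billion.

$20,082 billion

Δu = 5.83 - 4.97 = 0.86 points.
Okun's law (growth form): g_Y = g_Y* - β × Δu = 1.78 - 1.7 × (0.86) = 1.78 - 1.462 = 0.318%.
Real GDP in the next year = 20018 × (1 + 0.318/100) = 20018 × 1.00318 ≈ 20082 billion.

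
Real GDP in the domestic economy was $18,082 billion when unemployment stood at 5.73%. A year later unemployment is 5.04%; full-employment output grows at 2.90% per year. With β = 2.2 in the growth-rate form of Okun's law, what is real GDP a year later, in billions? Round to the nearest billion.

$18,881 billion

Δu = 5.04 - 5.73 = -0.69 points.
Okun's law (growth form): g_Y = g_Y* - β × Δu = 2.90 - 2.2 × (-0.69) = 2.9 + 1.518 = 4.418%.
Real GDP in the next year = 18082 × (1 + 4.418/100) = 18082 × 1.04418 ≈ 18881 billion.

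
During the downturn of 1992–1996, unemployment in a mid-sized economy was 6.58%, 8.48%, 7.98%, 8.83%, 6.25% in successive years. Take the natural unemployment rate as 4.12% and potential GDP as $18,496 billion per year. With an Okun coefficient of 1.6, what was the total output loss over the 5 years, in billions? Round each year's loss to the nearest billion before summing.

Year 1992: gap = -1.6 × (6.58 - 4.12) = -3.936%, loss ≈ 18496 × 3.936/100 ≈ 728.
Year 1993: gap = -1.6 × (8.48 - 4.12) = -6.976%, loss ≈ 18496 × 6.976/100 ≈ 1290.
Year 1994: gap = -1.6 × (7.98 - 4.12) = -6.176%, loss ≈ 18496 × 6.176/100 ≈ 1142.
Year 1995: gap = -1.6 × (8.83 - 4.12) = -7.536%, loss ≈ 18496 × 7.536/100 ≈ 1394.
Year 1996: gap = -1.6 × (6.25 - 4.12) = -3.408%, loss ≈ 18496 × 3.408/100 ≈ 630.
Total lost output = 728 + 1290 + 1142 + 1394 + 630 = 5184 billion.

$5,184 billion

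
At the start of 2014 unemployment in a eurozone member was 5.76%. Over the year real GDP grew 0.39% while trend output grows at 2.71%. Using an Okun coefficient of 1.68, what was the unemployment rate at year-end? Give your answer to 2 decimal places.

7.14%

Growth-rate Okun's law: g_Y = g_Y* - β × Δu, so Δu = (g_Y* - g_Y)/β.
Δu = (2.71 - 0.39)/1.68 = 2.32/1.68 = 1.38 percentage points.
Year-end unemployment = 5.76 + 1.38 = 7.14%.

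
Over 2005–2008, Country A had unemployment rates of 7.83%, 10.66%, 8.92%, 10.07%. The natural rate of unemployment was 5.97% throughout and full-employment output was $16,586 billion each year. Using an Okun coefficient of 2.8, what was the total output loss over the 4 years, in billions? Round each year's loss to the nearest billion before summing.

Year 2005: gap = -2.8 × (7.83 - 5.97) = -5.208%, loss ≈ 16586 × 5.208/100 ≈ 864.
Year 2006: gap = -2.8 × (10.66 - 5.97) = -13.132%, loss ≈ 16586 × 13.132/100 ≈ 2178.
Year 2007: gap = -2.8 × (8.92 - 5.97) = -8.26%, loss ≈ 16586 × 8.26/100 ≈ 1370.
Year 2008: gap = -2.8 × (10.07 - 5.97) = -11.48%, loss ≈ 16586 × 11.48/100 ≈ 1904.
Total lost output = 864 + 2178 + 1370 + 1904 = 6316 billion.

$6,316 billion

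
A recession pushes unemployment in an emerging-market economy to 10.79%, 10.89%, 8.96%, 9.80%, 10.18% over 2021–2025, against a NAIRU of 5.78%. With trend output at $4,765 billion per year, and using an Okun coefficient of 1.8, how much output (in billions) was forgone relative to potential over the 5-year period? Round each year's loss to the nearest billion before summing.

$1,863 billion

Year 2021: gap = -1.8 × (10.79 - 5.78) = -9.018%, loss ≈ 4765 × 9.018/100 ≈ 430.
Year 2022: gap = -1.8 × (10.89 - 5.78) = -9.198%, loss ≈ 4765 × 9.198/100 ≈ 438.
Year 2023: gap = -1.8 × (8.96 - 5.78) = -5.724%, loss ≈ 4765 × 5.724/100 ≈ 273.
Year 2024: gap = -1.8 × (9.8 - 5.78) = -7.236%, loss ≈ 4765 × 7.236/100 ≈ 345.
Year 2025: gap = -1.8 × (10.18 - 5.78) = -7.92%, loss ≈ 4765 × 7.92/100 ≈ 377.
Total lost output = 430 + 438 + 273 + 345 + 377 = 1863 billion.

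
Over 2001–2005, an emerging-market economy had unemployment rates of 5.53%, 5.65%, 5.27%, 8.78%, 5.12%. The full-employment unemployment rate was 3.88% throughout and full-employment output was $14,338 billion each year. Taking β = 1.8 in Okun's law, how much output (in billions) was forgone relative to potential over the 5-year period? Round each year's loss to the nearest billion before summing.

$2,827 billion

Year 2001: gap = -1.8 × (5.53 - 3.88) = -2.97%, loss ≈ 14338 × 2.97/100 ≈ 426.
Year 2002: gap = -1.8 × (5.65 - 3.88) = -3.186%, loss ≈ 14338 × 3.186/100 ≈ 457.
Year 2003: gap = -1.8 × (5.27 - 3.88) = -2.502%, loss ≈ 14338 × 2.502/100 ≈ 359.
Year 2004: gap = -1.8 × (8.78 - 3.88) = -8.82%, loss ≈ 14338 × 8.82/100 ≈ 1265.
Year 2005: gap = -1.8 × (5.12 - 3.88) = -2.232%, loss ≈ 14338 × 2.232/100 ≈ 320.
Total lost output = 426 + 457 + 359 + 1265 + 320 = 2827 billion.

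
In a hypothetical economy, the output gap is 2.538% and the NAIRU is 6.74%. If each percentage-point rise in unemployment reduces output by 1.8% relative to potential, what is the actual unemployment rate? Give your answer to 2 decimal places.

5.33%

From Okun's law, u - u* = -(output gap)/β = -(2.538)/1.8 = -1.41 points.
So u = 6.74 - 1.41 = 5.33%.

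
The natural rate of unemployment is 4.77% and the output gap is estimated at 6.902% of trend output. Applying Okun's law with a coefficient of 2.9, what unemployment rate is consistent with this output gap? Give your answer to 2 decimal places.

From Okun's law, u - u* = -(output gap)/β = -(6.902)/2.9 = -2.38 points.
So u = 4.77 - 2.38 = 2.39%.

2.39%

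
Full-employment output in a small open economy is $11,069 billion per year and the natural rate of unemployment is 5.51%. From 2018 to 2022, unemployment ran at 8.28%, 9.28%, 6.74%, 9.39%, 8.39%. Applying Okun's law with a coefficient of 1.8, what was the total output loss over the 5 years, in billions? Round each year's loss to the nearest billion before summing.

$2,895 billion

Year 2018: gap = -1.8 × (8.28 - 5.51) = -4.986%, loss ≈ 11069 × 4.986/100 ≈ 552.
Year 2019: gap = -1.8 × (9.28 - 5.51) = -6.786%, loss ≈ 11069 × 6.786/100 ≈ 751.
Year 2020: gap = -1.8 × (6.74 - 5.51) = -2.214%, loss ≈ 11069 × 2.214/100 ≈ 245.
Year 2021: gap = -1.8 × (9.39 - 5.51) = -6.984%, loss ≈ 11069 × 6.984/100 ≈ 773.
Year 2022: gap = -1.8 × (8.39 - 5.51) = -5.184%, loss ≈ 11069 × 5.184/100 ≈ 574.
Total lost output = 552 + 751 + 245 + 773 + 574 = 2895 billion.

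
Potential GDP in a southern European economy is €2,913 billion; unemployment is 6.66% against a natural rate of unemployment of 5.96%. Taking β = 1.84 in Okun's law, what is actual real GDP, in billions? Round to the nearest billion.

Unemployment gap = 6.66 - 5.96 = 0.7 points, so the output gap is -1.84 × 0.7 = -1.288%.
Actual GDP = 2913 × (1 - 1.288/100) = 2913 × 0.98712 ≈ 2875 billion.

€2,875 billion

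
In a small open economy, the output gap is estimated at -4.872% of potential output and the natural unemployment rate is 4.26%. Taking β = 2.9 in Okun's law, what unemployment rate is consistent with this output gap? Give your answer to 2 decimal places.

From Okun's law, u - u* = -(output gap)/β = -(-4.872)/2.9 = 1.68 points.
So u = 4.26 + 1.68 = 5.94%.

5.94%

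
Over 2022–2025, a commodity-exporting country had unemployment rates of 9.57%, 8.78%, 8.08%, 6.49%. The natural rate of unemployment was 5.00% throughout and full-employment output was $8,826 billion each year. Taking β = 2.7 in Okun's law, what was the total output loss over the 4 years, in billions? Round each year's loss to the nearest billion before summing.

Year 2022: gap = -2.7 × (9.57 - 5) = -12.339%, loss ≈ 8826 × 12.339/100 ≈ 1089.
Year 2023: gap = -2.7 × (8.78 - 5) = -10.206%, loss ≈ 8826 × 10.206/100 ≈ 901.
Year 2024: gap = -2.7 × (8.08 - 5) = -8.316%, loss ≈ 8826 × 8.316/100 ≈ 734.
Year 2025: gap = -2.7 × (6.49 - 5) = -4.023%, loss ≈ 8826 × 4.023/100 ≈ 355.
Total lost output = 1089 + 901 + 734 + 355 = 3079 billion.

$3,079 billion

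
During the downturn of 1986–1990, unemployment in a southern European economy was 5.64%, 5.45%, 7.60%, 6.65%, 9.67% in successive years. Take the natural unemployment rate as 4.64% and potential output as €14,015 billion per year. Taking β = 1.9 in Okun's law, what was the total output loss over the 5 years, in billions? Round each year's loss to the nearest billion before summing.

Year 1986: gap = -1.9 × (5.64 - 4.64) = -1.9%, loss ≈ 14015 × 1.9/100 ≈ 266.
Year 1987: gap = -1.9 × (5.45 - 4.64) = -1.539%, loss ≈ 14015 × 1.539/100 ≈ 216.
Year 1988: gap = -1.9 × (7.6 - 4.64) = -5.624%, loss ≈ 14015 × 5.624/100 ≈ 788.
Year 1989: gap = -1.9 × (6.65 - 4.64) = -3.819%, loss ≈ 14015 × 3.819/100 ≈ 535.
Year 1990: gap = -1.9 × (9.67 - 4.64) = -9.557%, loss ≈ 14015 × 9.557/100 ≈ 1339.
Total lost output = 266 + 216 + 788 + 535 + 1339 = 3144 billion.

€3,144 billion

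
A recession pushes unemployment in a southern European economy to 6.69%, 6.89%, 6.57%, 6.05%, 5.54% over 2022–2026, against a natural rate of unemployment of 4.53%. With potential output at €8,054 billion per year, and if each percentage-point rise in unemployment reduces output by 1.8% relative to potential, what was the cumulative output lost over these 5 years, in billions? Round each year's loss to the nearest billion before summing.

Year 2022: gap = -1.8 × (6.69 - 4.53) = -3.888%, loss ≈ 8054 × 3.888/100 ≈ 313.
Year 2023: gap = -1.8 × (6.89 - 4.53) = -4.248%, loss ≈ 8054 × 4.248/100 ≈ 342.
Year 2024: gap = -1.8 × (6.57 - 4.53) = -3.672%, loss ≈ 8054 × 3.672/100 ≈ 296.
Year 2025: gap = -1.8 × (6.05 - 4.53) = -2.736%, loss ≈ 8054 × 2.736/100 ≈ 220.
Year 2026: gap = -1.8 × (5.54 - 4.53) = -1.818%, loss ≈ 8054 × 1.818/100 ≈ 146.
Total lost output = 313 + 342 + 296 + 220 + 146 = 1317 billion.

€1,317 billion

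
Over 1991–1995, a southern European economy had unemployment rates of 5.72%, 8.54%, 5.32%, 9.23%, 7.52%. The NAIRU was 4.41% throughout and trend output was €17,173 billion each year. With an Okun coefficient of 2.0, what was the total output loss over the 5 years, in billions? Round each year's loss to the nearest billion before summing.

€4,904 billion

Year 1991: gap = -2.0 × (5.72 - 4.41) = -2.62%, loss ≈ 17173 × 2.62/100 ≈ 450.
Year 1992: gap = -2.0 × (8.54 - 4.41) = -8.26%, loss ≈ 17173 × 8.26/100 ≈ 1418.
Year 1993: gap = -2.0 × (5.32 - 4.41) = -1.82%, loss ≈ 17173 × 1.82/100 ≈ 313.
Year 1994: gap = -2.0 × (9.23 - 4.41) = -9.64%, loss ≈ 17173 × 9.64/100 ≈ 1655.
Year 1995: gap = -2.0 × (7.52 - 4.41) = -6.22%, loss ≈ 17173 × 6.22/100 ≈ 1068.
Total lost output = 450 + 1418 + 313 + 1655 + 1068 = 4904 billion.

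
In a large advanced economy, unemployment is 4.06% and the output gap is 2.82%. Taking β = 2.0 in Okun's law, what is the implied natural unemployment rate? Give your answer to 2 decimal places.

5.47%

From Okun's law, u - u* = -(output gap)/β = -(2.82)/2.0 = -1.41 points.
So u* = 4.06 + 1.41 = 5.47%.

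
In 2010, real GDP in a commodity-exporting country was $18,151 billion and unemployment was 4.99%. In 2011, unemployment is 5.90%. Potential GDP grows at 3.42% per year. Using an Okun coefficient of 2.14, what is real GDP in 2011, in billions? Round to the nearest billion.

$18,418 billion

Δu = 5.9 - 4.99 = 0.91 points.
Okun's law (growth form): g_Y = g_Y* - β × Δu = 3.42 - 2.14 × (0.91) = 3.42 - 1.9474 = 1.4726%.
Real GDP in the next year = 18151 × (1 + 1.4726/100) = 18151 × 1.014726 ≈ 18418 billion.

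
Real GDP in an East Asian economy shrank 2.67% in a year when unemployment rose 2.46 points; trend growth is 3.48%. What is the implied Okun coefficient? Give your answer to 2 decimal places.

Growth form: g_Y = g_Y* - β × Δu, so β = (g_Y* - g_Y)/Δu.
β = (3.48 + 2.67)/2.46 = 6.15/2.46 = 2.50.

β ≈ 2.50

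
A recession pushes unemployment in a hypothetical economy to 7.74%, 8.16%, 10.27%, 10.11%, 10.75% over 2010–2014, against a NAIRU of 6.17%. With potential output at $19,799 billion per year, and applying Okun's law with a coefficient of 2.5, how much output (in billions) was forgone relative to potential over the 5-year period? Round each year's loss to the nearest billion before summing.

$8,008 billion

Year 2010: gap = -2.5 × (7.74 - 6.17) = -3.925%, loss ≈ 19799 × 3.925/100 ≈ 777.
Year 2011: gap = -2.5 × (8.16 - 6.17) = -4.975%, loss ≈ 19799 × 4.975/100 ≈ 985.
Year 2012: gap = -2.5 × (10.27 - 6.17) = -10.25%, loss ≈ 19799 × 10.25/100 ≈ 2029.
Year 2013: gap = -2.5 × (10.11 - 6.17) = -9.85%, loss ≈ 19799 × 9.85/100 ≈ 1950.
Year 2014: gap = -2.5 × (10.75 - 6.17) = -11.45%, loss ≈ 19799 × 11.45/100 ≈ 2267.
Total lost output = 777 + 985 + 2029 + 1950 + 2267 = 8008 billion.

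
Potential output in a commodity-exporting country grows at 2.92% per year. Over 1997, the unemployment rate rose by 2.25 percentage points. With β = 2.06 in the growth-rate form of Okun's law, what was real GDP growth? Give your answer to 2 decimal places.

-1.72%

Growth-rate Okun's law: g_Y = g_Y* - β × Δu.
g_Y = 2.92 - 2.06 × (2.25) = 2.92 - 4.635 = -1.715%, i.e. -1.72% to 2 d.p.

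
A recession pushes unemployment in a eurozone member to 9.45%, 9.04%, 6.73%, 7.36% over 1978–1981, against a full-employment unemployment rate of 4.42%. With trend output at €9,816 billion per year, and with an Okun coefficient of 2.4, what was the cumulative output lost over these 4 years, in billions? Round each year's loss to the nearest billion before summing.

Year 1978: gap = -2.4 × (9.45 - 4.42) = -12.072%, loss ≈ 9816 × 12.072/100 ≈ 1185.
Year 1979: gap = -2.4 × (9.04 - 4.42) = -11.088%, loss ≈ 9816 × 11.088/100 ≈ 1088.
Year 1980: gap = -2.4 × (6.73 - 4.42) = -5.544%, loss ≈ 9816 × 5.544/100 ≈ 544.
Year 1981: gap = -2.4 × (7.36 - 4.42) = -7.056%, loss ≈ 9816 × 7.056/100 ≈ 693.
Total lost output = 1185 + 1088 + 544 + 693 = 3510 billion.

€3,510 billion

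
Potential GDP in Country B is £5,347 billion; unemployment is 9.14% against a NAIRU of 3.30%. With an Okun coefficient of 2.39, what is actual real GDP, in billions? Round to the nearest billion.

Unemployment gap = 9.14 - 3.3 = 5.84 points, so the output gap is -2.39 × 5.84 = -13.9576%.
Actual GDP = 5347 × (1 - 13.9576/100) = 5347 × 0.860424 ≈ 4601 billion.

£4,601 billion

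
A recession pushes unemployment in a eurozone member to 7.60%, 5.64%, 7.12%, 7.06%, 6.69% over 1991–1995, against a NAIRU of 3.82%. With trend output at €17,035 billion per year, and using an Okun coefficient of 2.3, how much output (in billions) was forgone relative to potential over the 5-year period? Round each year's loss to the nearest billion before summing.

€5,880 billion

Year 1991: gap = -2.3 × (7.6 - 3.82) = -8.694%, loss ≈ 17035 × 8.694/100 ≈ 1481.
Year 1992: gap = -2.3 × (5.64 - 3.82) = -4.186%, loss ≈ 17035 × 4.186/100 ≈ 713.
Year 1993: gap = -2.3 × (7.12 - 3.82) = -7.59%, loss ≈ 17035 × 7.59/100 ≈ 1293.
Year 1994: gap = -2.3 × (7.06 - 3.82) = -7.452%, loss ≈ 17035 × 7.452/100 ≈ 1269.
Year 1995: gap = -2.3 × (6.69 - 3.82) = -6.601%, loss ≈ 17035 × 6.601/100 ≈ 1124.
Total lost output = 1481 + 713 + 1293 + 1269 + 1124 = 5880 billion.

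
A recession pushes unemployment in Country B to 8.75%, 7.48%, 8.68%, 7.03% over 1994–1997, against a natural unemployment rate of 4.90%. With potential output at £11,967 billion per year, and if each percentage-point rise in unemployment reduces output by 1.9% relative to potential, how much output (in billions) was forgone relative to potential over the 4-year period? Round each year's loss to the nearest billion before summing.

Year 1994: gap = -1.9 × (8.75 - 4.9) = -7.315%, loss ≈ 11967 × 7.315/100 ≈ 875.
Year 1995: gap = -1.9 × (7.48 - 4.9) = -4.902%, loss ≈ 11967 × 4.902/100 ≈ 587.
Year 1996: gap = -1.9 × (8.68 - 4.9) = -7.182%, loss ≈ 11967 × 7.182/100 ≈ 859.
Year 1997: gap = -1.9 × (7.03 - 4.9) = -4.047%, loss ≈ 11967 × 4.047/100 ≈ 484.
Total lost output = 875 + 587 + 859 + 484 = 2805 billion.

£2,805 billion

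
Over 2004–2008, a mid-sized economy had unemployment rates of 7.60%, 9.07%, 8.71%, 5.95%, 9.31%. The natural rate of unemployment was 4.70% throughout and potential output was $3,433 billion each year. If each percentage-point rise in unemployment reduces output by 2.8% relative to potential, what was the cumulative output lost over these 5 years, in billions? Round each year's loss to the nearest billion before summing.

Year 2004: gap = -2.8 × (7.6 - 4.7) = -8.12%, loss ≈ 3433 × 8.12/100 ≈ 279.
Year 2005: gap = -2.8 × (9.07 - 4.7) = -12.236%, loss ≈ 3433 × 12.236/100 ≈ 420.
Year 2006: gap = -2.8 × (8.71 - 4.7) = -11.228%, loss ≈ 3433 × 11.228/100 ≈ 385.
Year 2007: gap = -2.8 × (5.95 - 4.7) = -3.5%, loss ≈ 3433 × 3.5/100 ≈ 120.
Year 2008: gap = -2.8 × (9.31 - 4.7) = -12.908%, loss ≈ 3433 × 12.908/100 ≈ 443.
Total lost output = 279 + 420 + 385 + 120 + 443 = 1647 billion.

$1,647 billion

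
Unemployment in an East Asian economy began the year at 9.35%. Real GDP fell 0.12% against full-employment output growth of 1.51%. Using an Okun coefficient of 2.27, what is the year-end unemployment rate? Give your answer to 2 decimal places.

Growth-rate Okun's law: g_Y = g_Y* - β × Δu, so Δu = (g_Y* - g_Y)/β.
Δu = (1.51 + 0.12)/2.27 = 1.63/2.27 = 0.72 percentage points.
Year-end unemployment = 9.35 + 0.72 = 10.07%.

10.07%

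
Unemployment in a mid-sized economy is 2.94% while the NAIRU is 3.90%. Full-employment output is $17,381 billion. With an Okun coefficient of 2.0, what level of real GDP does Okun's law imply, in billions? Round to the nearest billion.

$17,715 billion

Unemployment gap = 2.94 - 3.9 = -0.96 points, so the output gap is -2 × (-0.96) = 1.92%.
Actual GDP = 17381 × (1 + 1.92/100) = 17381 × 1.0192 ≈ 17715 billion.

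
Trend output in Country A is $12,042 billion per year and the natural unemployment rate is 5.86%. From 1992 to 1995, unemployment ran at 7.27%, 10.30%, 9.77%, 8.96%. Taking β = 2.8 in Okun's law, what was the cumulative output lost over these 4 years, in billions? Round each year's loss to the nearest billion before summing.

$4,335 billion

Year 1992: gap = -2.8 × (7.27 - 5.86) = -3.948%, loss ≈ 12042 × 3.948/100 ≈ 475.
Year 1993: gap = -2.8 × (10.3 - 5.86) = -12.432%, loss ≈ 12042 × 12.432/100 ≈ 1497.
Year 1994: gap = -2.8 × (9.77 - 5.86) = -10.948%, loss ≈ 12042 × 10.948/100 ≈ 1318.
Year 1995: gap = -2.8 × (8.96 - 5.86) = -8.68%, loss ≈ 12042 × 8.68/100 ≈ 1045.
Total lost output = 475 + 1497 + 1318 + 1045 = 4335 billion.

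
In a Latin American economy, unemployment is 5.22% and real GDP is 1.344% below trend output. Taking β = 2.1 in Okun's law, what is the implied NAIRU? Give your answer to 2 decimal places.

From Okun's law, u - u* = -(output gap)/β = -(-1.344)/2.1 = 0.64 points.
So u* = 5.22 - 0.64 = 4.58%.

4.58%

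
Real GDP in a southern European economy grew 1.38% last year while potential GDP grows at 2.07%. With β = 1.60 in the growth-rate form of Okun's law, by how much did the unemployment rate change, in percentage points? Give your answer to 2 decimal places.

0.43 percentage points

Growth-rate Okun's law: g_Y = g_Y* - β × Δu, so Δu = (g_Y* - g_Y)/β.
Δu = (2.07 - 1.38)/1.60 = 0.69/1.60 = 0.43 percentage points.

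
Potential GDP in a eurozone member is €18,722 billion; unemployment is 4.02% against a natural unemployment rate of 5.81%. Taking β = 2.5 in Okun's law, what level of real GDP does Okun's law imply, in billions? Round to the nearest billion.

€19,560 billion

Unemployment gap = 4.02 - 5.81 = -1.79 points, so the output gap is -2.5 × (-1.79) = 4.475%.
Actual GDP = 18722 × (1 + 4.475/100) = 18722 × 1.04475 ≈ 19560 billion.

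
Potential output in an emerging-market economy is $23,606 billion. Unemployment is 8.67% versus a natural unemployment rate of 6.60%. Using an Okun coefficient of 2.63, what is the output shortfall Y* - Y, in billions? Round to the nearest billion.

$1,285 billion

Output gap = -2.63 × (8.67 - 6.6) = -2.63 × 2.07 = -5.4441%.
Actual GDP ≈ 23606 × 0.945559 ≈ 22321 billion, so the shortfall is 23606 - 22321 = 1285 billion.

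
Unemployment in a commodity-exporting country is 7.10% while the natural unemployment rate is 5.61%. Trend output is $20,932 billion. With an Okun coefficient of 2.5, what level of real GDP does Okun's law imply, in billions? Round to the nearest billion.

Unemployment gap = 7.1 - 5.61 = 1.49 points, so the output gap is -2.5 × 1.49 = -3.725%.
Actual GDP = 20932 × (1 - 3.725/100) = 20932 × 0.96275 ≈ 20152 billion.

$20,152 billion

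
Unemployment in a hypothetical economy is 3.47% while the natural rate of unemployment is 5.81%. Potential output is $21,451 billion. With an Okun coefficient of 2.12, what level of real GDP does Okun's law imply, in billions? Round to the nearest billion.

$22,515 billion

Unemployment gap = 3.47 - 5.81 = -2.34 points, so the output gap is -2.12 × (-2.34) = 4.9608%.
Actual GDP = 21451 × (1 + 4.9608/100) = 21451 × 1.049608 ≈ 22515 billion.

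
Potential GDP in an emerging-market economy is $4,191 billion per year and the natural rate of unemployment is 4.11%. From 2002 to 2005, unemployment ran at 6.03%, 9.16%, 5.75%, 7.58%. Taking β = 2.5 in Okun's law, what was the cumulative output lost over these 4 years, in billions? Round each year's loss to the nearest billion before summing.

Year 2002: gap = -2.5 × (6.03 - 4.11) = -4.8%, loss ≈ 4191 × 4.8/100 ≈ 201.
Year 2003: gap = -2.5 × (9.16 - 4.11) = -12.625%, loss ≈ 4191 × 12.625/100 ≈ 529.
Year 2004: gap = -2.5 × (5.75 - 4.11) = -4.1%, loss ≈ 4191 × 4.1/100 ≈ 172.
Year 2005: gap = -2.5 × (7.58 - 4.11) = -8.675%, loss ≈ 4191 × 8.675/100 ≈ 364.
Total lost output = 201 + 529 + 172 + 364 = 1266 billion.

$1,266 billion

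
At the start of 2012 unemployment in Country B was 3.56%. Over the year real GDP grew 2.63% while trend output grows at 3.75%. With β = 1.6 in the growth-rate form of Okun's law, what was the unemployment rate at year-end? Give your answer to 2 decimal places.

Growth-rate Okun's law: g_Y = g_Y* - β × Δu, so Δu = (g_Y* - g_Y)/β.
Δu = (3.75 - 2.63)/1.6 = 1.12/1.6 = 0.70 percentage points.
Year-end unemployment = 3.56 + 0.7 = 4.26%.

4.26%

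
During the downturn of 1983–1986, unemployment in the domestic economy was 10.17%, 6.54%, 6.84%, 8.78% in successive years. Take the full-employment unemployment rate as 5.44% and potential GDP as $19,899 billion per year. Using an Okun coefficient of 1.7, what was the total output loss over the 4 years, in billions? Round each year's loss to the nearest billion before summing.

$3,576 billion

Year 1983: gap = -1.7 × (10.17 - 5.44) = -8.041%, loss ≈ 19899 × 8.041/100 ≈ 1600.
Year 1984: gap = -1.7 × (6.54 - 5.44) = -1.87%, loss ≈ 19899 × 1.87/100 ≈ 372.
Year 1985: gap = -1.7 × (6.84 - 5.44) = -2.38%, loss ≈ 19899 × 2.38/100 ≈ 474.
Year 1986: gap = -1.7 × (8.78 - 5.44) = -5.678%, loss ≈ 19899 × 5.678/100 ≈ 1130.
Total lost output = 1600 + 372 + 474 + 1130 = 3576 billion.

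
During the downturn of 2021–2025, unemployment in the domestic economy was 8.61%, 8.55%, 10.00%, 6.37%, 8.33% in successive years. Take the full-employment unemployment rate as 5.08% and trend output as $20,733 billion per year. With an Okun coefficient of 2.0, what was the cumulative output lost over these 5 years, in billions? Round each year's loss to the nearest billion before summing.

$6,826 billion

Year 2021: gap = -2.0 × (8.61 - 5.08) = -7.06%, loss ≈ 20733 × 7.06/100 ≈ 1464.
Year 2022: gap = -2.0 × (8.55 - 5.08) = -6.94%, loss ≈ 20733 × 6.94/100 ≈ 1439.
Year 2023: gap = -2.0 × (10 - 5.08) = -9.84%, loss ≈ 20733 × 9.84/100 ≈ 2040.
Year 2024: gap = -2.0 × (6.37 - 5.08) = -2.58%, loss ≈ 20733 × 2.58/100 ≈ 535.
Year 2025: gap = -2.0 × (8.33 - 5.08) = -6.5%, loss ≈ 20733 × 6.5/100 ≈ 1348.
Total lost output = 1464 + 1439 + 2040 + 535 + 1348 = 6826 billion.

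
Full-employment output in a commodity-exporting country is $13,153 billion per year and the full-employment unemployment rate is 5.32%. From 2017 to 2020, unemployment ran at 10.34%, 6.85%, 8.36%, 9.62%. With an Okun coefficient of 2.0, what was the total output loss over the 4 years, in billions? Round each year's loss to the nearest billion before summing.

Year 2017: gap = -2.0 × (10.34 - 5.32) = -10.04%, loss ≈ 13153 × 10.04/100 ≈ 1321.
Year 2018: gap = -2.0 × (6.85 - 5.32) = -3.06%, loss ≈ 13153 × 3.06/100 ≈ 402.
Year 2019: gap = -2.0 × (8.36 - 5.32) = -6.08%, loss ≈ 13153 × 6.08/100 ≈ 800.
Year 2020: gap = -2.0 × (9.62 - 5.32) = -8.6%, loss ≈ 13153 × 8.6/100 ≈ 1131.
Total lost output = 1321 + 402 + 800 + 1131 = 3654 billion.

$3,654 billion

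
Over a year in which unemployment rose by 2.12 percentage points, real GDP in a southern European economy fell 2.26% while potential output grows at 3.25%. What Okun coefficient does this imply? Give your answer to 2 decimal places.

Growth form: g_Y = g_Y* - β × Δu, so β = (g_Y* - g_Y)/Δu.
β = (3.25 + 2.26)/2.12 = 5.51/2.12 = 2.60.

β ≈ 2.60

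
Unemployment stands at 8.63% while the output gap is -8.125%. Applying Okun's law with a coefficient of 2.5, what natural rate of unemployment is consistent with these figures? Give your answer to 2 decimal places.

From Okun's law, u - u* = -(output gap)/β = -(-8.125)/2.5 = 3.25 points.
So u* = 8.63 - 3.25 = 5.38%.

5.38%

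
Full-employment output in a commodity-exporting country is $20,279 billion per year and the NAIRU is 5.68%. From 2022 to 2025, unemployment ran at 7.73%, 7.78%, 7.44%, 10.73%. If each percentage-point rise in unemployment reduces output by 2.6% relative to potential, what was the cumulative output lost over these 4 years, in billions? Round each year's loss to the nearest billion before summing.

Year 2022: gap = -2.6 × (7.73 - 5.68) = -5.33%, loss ≈ 20279 × 5.33/100 ≈ 1081.
Year 2023: gap = -2.6 × (7.78 - 5.68) = -5.46%, loss ≈ 20279 × 5.46/100 ≈ 1107.
Year 2024: gap = -2.6 × (7.44 - 5.68) = -4.576%, loss ≈ 20279 × 4.576/100 ≈ 928.
Year 2025: gap = -2.6 × (10.73 - 5.68) = -13.13%, loss ≈ 20279 × 13.13/100 ≈ 2663.
Total lost output = 1081 + 1107 + 928 + 2663 = 5779 billion.

$5,779 billion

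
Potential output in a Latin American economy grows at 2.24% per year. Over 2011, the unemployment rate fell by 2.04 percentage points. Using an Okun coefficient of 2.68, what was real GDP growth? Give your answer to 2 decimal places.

Growth-rate Okun's law: g_Y = g_Y* - β × Δu.
g_Y = 2.24 - 2.68 × (-2.04) = 2.24 + 5.4672 = 7.7072%, i.e. 7.71% to 2 d.p.

7.71%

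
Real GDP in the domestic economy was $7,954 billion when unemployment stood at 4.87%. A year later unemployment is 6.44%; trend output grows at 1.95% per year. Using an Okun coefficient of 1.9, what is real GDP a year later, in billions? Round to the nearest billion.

Δu = 6.44 - 4.87 = 1.57 points.
Okun's law (growth form): g_Y = g_Y* - β × Δu = 1.95 - 1.9 × (1.57) = 1.95 - 2.983 = -1.033%.
Real GDP in the next year = 7954 × (1 - 1.033/100) = 7954 × 0.98967 ≈ 7872 billion.

$7,872 billion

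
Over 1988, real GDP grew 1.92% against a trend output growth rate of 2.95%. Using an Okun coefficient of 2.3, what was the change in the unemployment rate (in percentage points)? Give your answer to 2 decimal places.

Growth-rate Okun's law: g_Y = g_Y* - β × Δu, so Δu = (g_Y* - g_Y)/β.
Δu = (2.95 - 1.92)/2.3 = 1.03/2.3 = 0.45 percentage points.

0.45 percentage points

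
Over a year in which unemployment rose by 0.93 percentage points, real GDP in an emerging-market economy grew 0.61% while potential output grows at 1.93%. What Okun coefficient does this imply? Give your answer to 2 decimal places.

β ≈ 1.42

Growth form: g_Y = g_Y* - β × Δu, so β = (g_Y* - g_Y)/Δu.
β = (1.93 - 0.61)/0.93 = 1.32/0.93 = 1.42.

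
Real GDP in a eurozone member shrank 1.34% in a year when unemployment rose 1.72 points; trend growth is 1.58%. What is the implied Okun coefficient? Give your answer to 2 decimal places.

Growth form: g_Y = g_Y* - β × Δu, so β = (g_Y* - g_Y)/Δu.
β = (1.58 + 1.34)/1.72 = 2.92/1.72 = 1.70.

β ≈ 1.70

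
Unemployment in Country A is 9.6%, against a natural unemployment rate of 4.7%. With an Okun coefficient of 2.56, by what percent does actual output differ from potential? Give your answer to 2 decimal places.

-12.54%

The unemployment gap is 9.6 - 4.7 = 4.9 percentage points.
Okun's law gives an output gap of -2.56 × 4.9 = -12.544%, i.e. 12.54% below potential.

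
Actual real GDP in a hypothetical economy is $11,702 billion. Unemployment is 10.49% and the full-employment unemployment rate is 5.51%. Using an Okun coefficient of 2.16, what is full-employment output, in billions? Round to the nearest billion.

Unemployment gap = 10.49 - 5.51 = 4.98 points, so output gap = -2.16 × 4.98 = -10.7568%.
Since Y = Y* × (1 + gap/100), Y* = 11702/0.892432 ≈ 13112 billion.

$13,112 billion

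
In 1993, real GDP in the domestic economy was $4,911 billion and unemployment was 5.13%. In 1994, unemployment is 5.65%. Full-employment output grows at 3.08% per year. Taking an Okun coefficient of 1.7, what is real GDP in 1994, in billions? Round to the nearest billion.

$5,019 billion

Δu = 5.65 - 5.13 = 0.52 points.
Okun's law (growth form): g_Y = g_Y* - β × Δu = 3.08 - 1.7 × (0.52) = 3.08 - 0.884 = 2.196%.
Real GDP in the next year = 4911 × (1 + 2.196/100) = 4911 × 1.02196 ≈ 5019 billion.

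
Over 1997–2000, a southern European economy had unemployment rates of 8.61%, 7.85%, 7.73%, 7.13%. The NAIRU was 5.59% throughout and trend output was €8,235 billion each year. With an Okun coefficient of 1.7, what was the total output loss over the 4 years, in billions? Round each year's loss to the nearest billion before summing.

Year 1997: gap = -1.7 × (8.61 - 5.59) = -5.134%, loss ≈ 8235 × 5.134/100 ≈ 423.
Year 1998: gap = -1.7 × (7.85 - 5.59) = -3.842%, loss ≈ 8235 × 3.842/100 ≈ 316.
Year 1999: gap = -1.7 × (7.73 - 5.59) = -3.638%, loss ≈ 8235 × 3.638/100 ≈ 300.
Year 2000: gap = -1.7 × (7.13 - 5.59) = -2.618%, loss ≈ 8235 × 2.618/100 ≈ 216.
Total lost output = 423 + 316 + 300 + 216 = 1255 billion.

€1,255 billion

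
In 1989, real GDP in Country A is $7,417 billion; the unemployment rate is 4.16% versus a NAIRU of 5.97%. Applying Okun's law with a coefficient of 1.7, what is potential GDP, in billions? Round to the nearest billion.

Unemployment gap = 4.16 - 5.97 = -1.81 points, so output gap = -1.7 × (-1.81) = 3.077%.
Since Y = Y* × (1 + gap/100), Y* = 7417/1.03077 ≈ 7196 billion.

$7,196 billion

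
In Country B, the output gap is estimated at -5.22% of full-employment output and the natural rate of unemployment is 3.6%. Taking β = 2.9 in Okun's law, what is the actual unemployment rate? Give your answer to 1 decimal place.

5.4%

From Okun's law, u - u* = -(output gap)/β = -(-5.22)/2.9 = 1.8 points.
So u = 3.6 + 1.8 = 5.4%.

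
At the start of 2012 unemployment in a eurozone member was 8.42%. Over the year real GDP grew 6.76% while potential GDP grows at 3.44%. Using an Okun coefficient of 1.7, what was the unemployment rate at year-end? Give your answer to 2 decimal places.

Growth-rate Okun's law: g_Y = g_Y* - β × Δu, so Δu = (g_Y* - g_Y)/β.
Δu = (3.44 - 6.76)/1.7 = -3.32/1.7 = -1.95 percentage points.
Year-end unemployment = 8.42 - 1.95 = 6.47%.

6.47%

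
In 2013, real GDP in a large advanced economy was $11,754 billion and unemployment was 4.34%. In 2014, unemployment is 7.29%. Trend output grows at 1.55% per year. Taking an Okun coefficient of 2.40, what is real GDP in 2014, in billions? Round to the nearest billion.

$11,104 billion

Δu = 7.29 - 4.34 = 2.95 points.
Okun's law (growth form): g_Y = g_Y* - β × Δu = 1.55 - 2.40 × (2.95) = 1.55 - 7.08 = -5.53%.
Real GDP in the next year = 11754 × (1 - 5.53/100) = 11754 × 0.9447 ≈ 11104 billion.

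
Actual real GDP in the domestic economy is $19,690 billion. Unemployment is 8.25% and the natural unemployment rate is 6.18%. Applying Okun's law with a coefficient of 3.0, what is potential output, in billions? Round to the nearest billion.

Unemployment gap = 8.25 - 6.18 = 2.07 points, so output gap = -3 × 2.07 = -6.21%.
Since Y = Y* × (1 + gap/100), Y* = 19690/0.9379 ≈ 20994 billion.

$20,994 billion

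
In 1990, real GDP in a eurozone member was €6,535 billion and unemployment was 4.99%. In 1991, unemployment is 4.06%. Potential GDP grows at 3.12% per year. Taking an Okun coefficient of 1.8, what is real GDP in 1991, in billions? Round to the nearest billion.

Δu = 4.06 - 4.99 = -0.93 points.
Okun's law (growth form): g_Y = g_Y* - β × Δu = 3.12 - 1.8 × (-0.93) = 3.12 + 1.674 = 4.794%.
Real GDP in the next year = 6535 × (1 + 4.794/100) = 6535 × 1.04794 ≈ 6848 billion.

€6,848 billion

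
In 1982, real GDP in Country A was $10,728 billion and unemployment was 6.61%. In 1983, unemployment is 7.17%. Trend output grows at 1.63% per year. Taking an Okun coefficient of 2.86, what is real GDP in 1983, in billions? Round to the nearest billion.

$10,731 billion

Δu = 7.17 - 6.61 = 0.56 points.
Okun's law (growth form): g_Y = g_Y* - β × Δu = 1.63 - 2.86 × (0.56) = 1.63 - 1.6016 = 0.0284%.
Real GDP in the next year = 10728 × (1 + 0.0284/100) = 10728 × 1.000284 ≈ 10731 billion.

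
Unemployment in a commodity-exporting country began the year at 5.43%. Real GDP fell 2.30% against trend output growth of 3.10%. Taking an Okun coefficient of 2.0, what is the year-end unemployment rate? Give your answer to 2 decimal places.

Growth-rate Okun's law: g_Y = g_Y* - β × Δu, so Δu = (g_Y* - g_Y)/β.
Δu = (3.1 + 2.3)/2.0 = 5.4/2.0 = 2.70 percentage points.
Year-end unemployment = 5.43 + 2.7 = 8.13%.

8.13%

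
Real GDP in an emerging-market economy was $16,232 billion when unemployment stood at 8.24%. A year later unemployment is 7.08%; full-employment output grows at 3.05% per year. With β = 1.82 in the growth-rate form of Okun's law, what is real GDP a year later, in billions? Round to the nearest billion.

$17,070 billion

Δu = 7.08 - 8.24 = -1.16 points.
Okun's law (growth form): g_Y = g_Y* - β × Δu = 3.05 - 1.82 × (-1.16) = 3.05 + 2.1112 = 5.1612%.
Real GDP in the next year = 16232 × (1 + 5.1612/100) = 16232 × 1.051612 ≈ 17070 billion.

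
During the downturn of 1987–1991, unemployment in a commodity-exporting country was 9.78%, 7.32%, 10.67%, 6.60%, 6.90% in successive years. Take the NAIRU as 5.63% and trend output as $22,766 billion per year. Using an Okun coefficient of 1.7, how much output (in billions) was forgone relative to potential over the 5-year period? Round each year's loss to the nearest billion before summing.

$5,078 billion

Year 1987: gap = -1.7 × (9.78 - 5.63) = -7.055%, loss ≈ 22766 × 7.055/100 ≈ 1606.
Year 1988: gap = -1.7 × (7.32 - 5.63) = -2.873%, loss ≈ 22766 × 2.873/100 ≈ 654.
Year 1989: gap = -1.7 × (10.67 - 5.63) = -8.568%, loss ≈ 22766 × 8.568/100 ≈ 1951.
Year 1990: gap = -1.7 × (6.6 - 5.63) = -1.649%, loss ≈ 22766 × 1.649/100 ≈ 375.
Year 1991: gap = -1.7 × (6.9 - 5.63) = -2.159%, loss ≈ 22766 × 2.159/100 ≈ 492.
Total lost output = 1606 + 654 + 1951 + 375 + 492 = 5078 billion.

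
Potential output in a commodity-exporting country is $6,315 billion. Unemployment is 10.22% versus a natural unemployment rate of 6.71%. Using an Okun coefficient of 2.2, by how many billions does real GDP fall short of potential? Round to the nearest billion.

Output gap = -2.2 × (10.22 - 6.71) = -2.2 × 3.51 = -7.722%.
Actual GDP ≈ 6315 × 0.92278 ≈ 5827 billion, so the shortfall is 6315 - 5827 = 488 billion.

$488 billion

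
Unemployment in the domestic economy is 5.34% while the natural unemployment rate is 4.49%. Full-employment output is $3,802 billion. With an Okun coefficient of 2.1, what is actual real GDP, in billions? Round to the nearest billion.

Unemployment gap = 5.34 - 4.49 = 0.85 points, so the output gap is -2.1 × 0.85 = -1.785%.
Actual GDP = 3802 × (1 - 1.785/100) = 3802 × 0.98215 ≈ 3734 billion.

$3,734 billion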